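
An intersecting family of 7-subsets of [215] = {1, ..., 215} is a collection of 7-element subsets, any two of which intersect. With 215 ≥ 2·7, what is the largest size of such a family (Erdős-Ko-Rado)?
max |F| = C(214, 6) = 124292458213

The Erdős-Ko-Rado theorem states: for n ≥ 2k, an intersecting family of k-subsets of an n-element set has size at most C(n − 1, k − 1), with equality for 'star' families {A ⊆ [n] : |A| = k, i ∈ A} (fix an element i). For n = 215, k = 7: C(214, 6) = 124292458213.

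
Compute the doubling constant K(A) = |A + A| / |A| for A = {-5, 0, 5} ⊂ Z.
K = |A + A| / |A| = 5/3

Enumerate A + A = {a + b : a, b ∈ A}. With |A| = 3, there are |A|^2 = 9 ordered sum pairs; collecting distinct values, A + A = {-10, -5, 0, 5, 10}, so |A + A| = 5. Thus K = 5/3. Here |A + A| = 2|A| − 1 = 5, the minimum possible — so K = 5/3 is minimal, which holds iff A is an arithmetic progression.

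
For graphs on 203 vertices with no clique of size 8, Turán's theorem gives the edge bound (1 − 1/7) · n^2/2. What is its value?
Turán density bound = (6/7) · 203^2/2 = 17661

Turán's theorem: ex(n, K_{r+1}) is achieved by the complete r-partite Turán graph T(n, r) with parts as balanced as possible, and is at most (1 − 1/r) · n^2/2. For r = 7, n = 203: the density bound is (6/7) · 41209/2 = 17661. Since 7 ∣ 203, the Turán graph T(203, 7) has parts of equal size 29, and its edge count e(T(203, 7)) = 17661 attains the density bound exactly.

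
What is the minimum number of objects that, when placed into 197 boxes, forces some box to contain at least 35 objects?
n = (35 − 1)·197 + 1 = 6699

By the generalised pigeonhole principle, to guarantee some box contains ≥ r objects we need more than (r − 1) · k objects total. Threshold: n = (r − 1) · k + 1. With r = 35 and k = 197: n = 34 · 197 + 1 = 6698 + 1 = 6699. For n = 6698 = 34 · 197, we can put exactly 34 objects in every box, avoiding 35 in any single one — so 6699 is tight.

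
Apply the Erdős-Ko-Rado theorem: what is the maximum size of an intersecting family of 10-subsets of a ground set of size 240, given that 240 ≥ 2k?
max |F| = C(239, 9) = 6020211924023297

Erdős-Ko-Rado (1961): when n ≥ 2k, max |F| = C(n−1, k−1). The bound is attained by the star {A : i ∈ A} for any fixed i ∈ [n]. Here C(240−1, 10−1) = C(239, 9) = 6020211924023297.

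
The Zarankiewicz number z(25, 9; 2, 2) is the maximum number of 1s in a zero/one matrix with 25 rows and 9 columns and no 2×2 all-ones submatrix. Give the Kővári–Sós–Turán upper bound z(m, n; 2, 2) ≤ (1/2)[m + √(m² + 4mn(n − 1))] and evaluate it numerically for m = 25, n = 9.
z(25, 9; 2, 2) ≤ (1/2)[25 + √(25² + 4·25·9·8)] = (1/2)[25 + √7825] = 56.7295

Kővári–Sós–Turán: let r_1, ..., r_25 be the row sums and z = Σ r_i the total number of 1s. Each pair of columns can share at most one row with both entries 1 (else a 2×2 all-ones block appears), so Σ_i C(r_i, 2) ≤ C(9, 2) = 36. By convexity Σ_i C(r_i, 2) ≥ 25·C(z/25, 2) = z(z − 25)/(2·25), giving z² − 25z − 25·9·8 ≤ 0 and hence z ≤ (1/2)[25 + √(625 + 4·1800)] = (1/2)[25 + √7825] ≈ (1/2)(25 + 88.459) = 56.7295.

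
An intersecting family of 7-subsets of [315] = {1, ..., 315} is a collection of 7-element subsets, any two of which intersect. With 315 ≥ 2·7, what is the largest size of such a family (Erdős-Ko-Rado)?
max |F| = C(314, 6) = 1268751724318

The Erdős-Ko-Rado theorem states: for n ≥ 2k, an intersecting family of k-subsets of an n-element set has size at most C(n − 1, k − 1), with equality for 'star' families {A ⊆ [n] : |A| = k, i ∈ A} (fix an element i). For n = 315, k = 7: C(314, 6) = 1268751724318.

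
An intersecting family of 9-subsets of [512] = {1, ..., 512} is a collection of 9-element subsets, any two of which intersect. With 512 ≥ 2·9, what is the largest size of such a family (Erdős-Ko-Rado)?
max |F| = C(511, 8) = 109127055766393665

The Erdős-Ko-Rado theorem states: for n ≥ 2k, an intersecting family of k-subsets of an n-element set has size at most C(n − 1, k − 1), with equality for 'star' families {A ⊆ [n] : |A| = k, i ∈ A} (fix an element i). For n = 512, k = 9: C(511, 8) = 109127055766393665.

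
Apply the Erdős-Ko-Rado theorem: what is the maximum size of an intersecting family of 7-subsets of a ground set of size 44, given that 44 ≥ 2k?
max |F| = C(43, 6) = 6096454

The Erdős-Ko-Rado theorem states: for n ≥ 2k, an intersecting family of k-subsets of an n-element set has size at most C(n − 1, k − 1), with equality for 'star' families {A ⊆ [n] : |A| = k, i ∈ A} (fix an element i). For n = 44, k = 7: C(43, 6) = 6096454.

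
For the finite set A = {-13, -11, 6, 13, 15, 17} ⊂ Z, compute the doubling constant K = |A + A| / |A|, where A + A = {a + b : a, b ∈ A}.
K = |A + A| / |A| = 18/6 = 3

Enumerate A + A = {a + b : a, b ∈ A}. With |A| = 6, there are |A|^2 = 36 ordered sum pairs; collecting distinct values, A + A = {-26, -24, -22, -7, -5, 0, 2, 4, 6, 12, 19, 21, 23, 26, 28, 30, 32, 34}, so |A + A| = 18. Thus K = 18/6 = 3. For comparison, the minimum possible |A + A| over all 6-element sets is 2·6 − 1 = 11 (so min K = 11/6), attained only by arithmetic progressions.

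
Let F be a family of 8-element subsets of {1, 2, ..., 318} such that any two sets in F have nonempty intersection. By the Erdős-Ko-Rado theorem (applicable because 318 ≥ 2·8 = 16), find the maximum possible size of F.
max |F| = C(317, 7) = 59705636264508

Erdős-Ko-Rado (1961): when n ≥ 2k, max |F| = C(n−1, k−1). The bound is attained by the star {A : i ∈ A} for any fixed i ∈ [n]. Here C(318−1, 8−1) = C(317, 7) = 59705636264508.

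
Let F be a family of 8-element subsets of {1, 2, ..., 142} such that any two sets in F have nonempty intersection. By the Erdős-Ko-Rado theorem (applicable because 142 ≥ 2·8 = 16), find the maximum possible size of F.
max |F| = C(141, 7) = 188974733940

The Erdős-Ko-Rado theorem states: for n ≥ 2k, an intersecting family of k-subsets of an n-element set has size at most C(n − 1, k − 1), with equality for 'star' families {A ⊆ [n] : |A| = k, i ∈ A} (fix an element i). For n = 142, k = 8: C(141, 7) = 188974733940.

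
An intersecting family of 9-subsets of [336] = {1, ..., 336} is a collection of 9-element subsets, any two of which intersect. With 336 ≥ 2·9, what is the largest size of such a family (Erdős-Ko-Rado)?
max |F| = C(335, 8) = 3616302427765995

Erdős-Ko-Rado (1961): when n ≥ 2k, max |F| = C(n−1, k−1). The bound is attained by the star {A : i ∈ A} for any fixed i ∈ [n]. Here C(336−1, 9−1) = C(335, 8) = 3616302427765995.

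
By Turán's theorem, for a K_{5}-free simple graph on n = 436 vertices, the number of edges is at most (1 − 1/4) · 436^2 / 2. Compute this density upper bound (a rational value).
Turán density bound = (3/4) · 436^2/2 = 71286

Turán's theorem: ex(n, K_{r+1}) is achieved by the complete r-partite Turán graph T(n, r) with parts as balanced as possible, and is at most (1 − 1/r) · n^2/2. For r = 4, n = 436: the density bound is (3/4) · 190096/2 = 71286. Since 4 ∣ 436, the Turán graph T(436, 4) has parts of equal size 109, and its edge count e(T(436, 4)) = 71286 attains the density bound exactly.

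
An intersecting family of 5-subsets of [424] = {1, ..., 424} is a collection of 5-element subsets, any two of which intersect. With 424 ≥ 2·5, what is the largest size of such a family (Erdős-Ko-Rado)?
max |F| = C(423, 4) = 1315142955

The Erdős-Ko-Rado theorem states: for n ≥ 2k, an intersecting family of k-subsets of an n-element set has size at most C(n − 1, k − 1), with equality for 'star' families {A ⊆ [n] : |A| = k, i ∈ A} (fix an element i). For n = 424, k = 5: C(423, 4) = 1315142955.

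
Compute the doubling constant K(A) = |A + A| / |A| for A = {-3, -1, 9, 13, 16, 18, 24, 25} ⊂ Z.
K = |A + A| / |A| = 33/8

Enumerate A + A = {a + b : a, b ∈ A}. With |A| = 8, there are |A|^2 = 64 ordered sum pairs; collecting distinct values, A + A = {-6, -4, -2, 6, 8, 10, 12, 13, 15, 17, 18, 21, 22, 23, 24, 25, 26, 27, 29, 31, 32, 33, 34, 36, 37, 38, 40, 41, 42, 43, 48, 49, 50}, so |A + A| = 33. Thus K = 33/8. For comparison, the minimum possible |A + A| over all 8-element sets is 2·8 − 1 = 15 (so min K = 15/8), attained only by arithmetic progressions.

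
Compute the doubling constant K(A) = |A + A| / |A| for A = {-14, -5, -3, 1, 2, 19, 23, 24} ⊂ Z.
K = |A + A| / |A| = 33/8

Enumerate A + A = {a + b : a, b ∈ A}. With |A| = 8, there are |A|^2 = 64 ordered sum pairs; collecting distinct values, A + A = {-28, -19, -17, -13, -12, -10, -8, -6, -4, -3, -2, -1, 2, 3, 4, 5, 9, 10, 14, 16, 18, 19, 20, 21, 24, 25, 26, 38, 42, 43, 46, 47, 48}, so |A + A| = 33. Thus K = 33/8. For comparison, the minimum possible |A + A| over all 8-element sets is 2·8 − 1 = 15 (so min K = 15/8), attained only by arithmetic progressions.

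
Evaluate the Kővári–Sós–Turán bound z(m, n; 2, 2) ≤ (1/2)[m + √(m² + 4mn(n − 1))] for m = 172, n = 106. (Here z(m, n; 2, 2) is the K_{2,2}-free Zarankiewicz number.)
z(172, 106; 2, 2) ≤ (1/2)[172 + √(172² + 4·172·106·105)] = (1/2)[172 + √7687024] = 1472.2741

Kővári–Sós–Turán: let r_1, ..., r_172 be the row sums and z = Σ r_i the total number of 1s. Each pair of columns can share at most one row with both entries 1 (else a 2×2 all-ones block appears), so Σ_i C(r_i, 2) ≤ C(106, 2) = 5565. By convexity Σ_i C(r_i, 2) ≥ 172·C(z/172, 2) = z(z − 172)/(2·172), giving z² − 172z − 172·106·105 ≤ 0 and hence z ≤ (1/2)[172 + √(29584 + 4·1914360)] = (1/2)[172 + √7687024] ≈ (1/2)(172 + 2772.5483) = 1472.2741.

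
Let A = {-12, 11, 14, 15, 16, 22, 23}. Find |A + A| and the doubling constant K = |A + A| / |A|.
K = |A + A| / |A| = 25/7

Enumerate A + A = {a + b : a, b ∈ A}. With |A| = 7, there are |A|^2 = 49 ordered sum pairs; collecting distinct values, A + A = {-24, -1, 2, 3, 4, 10, 11, 22, 25, 26, 27, 28, 29, 30, 31, 32, 33, 34, 36, 37, 38, 39, 44, 45, 46}, so |A + A| = 25. Thus K = 25/7. For comparison, the minimum possible |A + A| over all 7-element sets is 2·7 − 1 = 13 (so min K = 13/7), attained only by arithmetic progressions.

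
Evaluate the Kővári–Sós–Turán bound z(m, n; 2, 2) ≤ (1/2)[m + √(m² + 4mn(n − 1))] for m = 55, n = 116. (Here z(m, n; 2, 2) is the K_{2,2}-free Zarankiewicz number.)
z(55, 116; 2, 2) ≤ (1/2)[55 + √(55² + 4·55·116·115)] = (1/2)[55 + √2937825] = 884.5042

Kővári–Sós–Turán: let r_1, ..., r_55 be the row sums and z = Σ r_i the total number of 1s. Each pair of columns can share at most one row with both entries 1 (else a 2×2 all-ones block appears), so Σ_i C(r_i, 2) ≤ C(116, 2) = 6670. By convexity Σ_i C(r_i, 2) ≥ 55·C(z/55, 2) = z(z − 55)/(2·55), giving z² − 55z − 55·116·115 ≤ 0 and hence z ≤ (1/2)[55 + √(3025 + 4·733700)] = (1/2)[55 + √2937825] ≈ (1/2)(55 + 1714.0085) = 884.5042.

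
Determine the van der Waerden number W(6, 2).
W(6, 2) = 6 + 1 = 7

A 2-term AP is any pair of integers, so a monochromatic 2-AP exists iff some colour is used at least twice. With 6 colours, the colouring i ↦ i on {1, ..., 6} uses each colour once, avoiding any monochromatic pair, so W(6, 2) > 6. For {1, ..., 7}, pigeonhole forces two integers of the same colour, which form a monochromatic 2-AP. Hence W(6, 2) = 7.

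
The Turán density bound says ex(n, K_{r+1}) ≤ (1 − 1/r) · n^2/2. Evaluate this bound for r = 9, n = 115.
Turán density bound = (8/9) · 115^2/2 = 52900/9 ≈ 5877.7778

Turán's theorem: ex(n, K_{r+1}) is achieved by the complete r-partite Turán graph T(n, r) with parts as balanced as possible, and is at most (1 − 1/r) · n^2/2. For r = 9, n = 115: the density bound is (8/9) · 13225/2 = 52900/9 ≈ 5877.7778. The integer-valued extremum is e(T(115, 9)) = 5877, which is strictly less than the density bound 52900/9 since 9 ∤ 115 (the parts of T(115, 9) cannot all be equal).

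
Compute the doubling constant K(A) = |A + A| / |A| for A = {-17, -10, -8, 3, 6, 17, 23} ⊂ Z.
K = |A + A| / |A| = 26/7

Enumerate A + A = {a + b : a, b ∈ A}. With |A| = 7, there are |A|^2 = 49 ordered sum pairs; collecting distinct values, A + A = {-34, -27, -25, -20, -18, -16, -14, -11, -7, -5, -4, -2, 0, 6, 7, 9, 12, 13, 15, 20, 23, 26, 29, 34, 40, 46}, so |A + A| = 26. Thus K = 26/7. For comparison, the minimum possible |A + A| over all 7-element sets is 2·7 − 1 = 13 (so min K = 13/7), attained only by arithmetic progressions.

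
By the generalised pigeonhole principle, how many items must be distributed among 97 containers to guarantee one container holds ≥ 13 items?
n = (13 − 1)·97 + 1 = 1165

By the generalised pigeonhole principle, to guarantee some box contains ≥ r objects we need more than (r − 1) · k objects total. Threshold: n = (r − 1) · k + 1. With r = 13 and k = 97: n = 12 · 97 + 1 = 1164 + 1 = 1165. For n = 1164 = 12 · 97, we can put exactly 12 objects in every box, avoiding 13 in any single one — so 1165 is tight.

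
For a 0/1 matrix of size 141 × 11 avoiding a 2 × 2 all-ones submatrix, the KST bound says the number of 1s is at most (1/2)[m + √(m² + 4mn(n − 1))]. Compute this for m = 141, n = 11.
z(141, 11; 2, 2) ≤ (1/2)[141 + √(141² + 4·141·11·10)] = (1/2)[141 + √81921] = 213.6092

Kővári–Sós–Turán: let r_1, ..., r_141 be the row sums and z = Σ r_i the total number of 1s. Each pair of columns can share at most one row with both entries 1 (else a 2×2 all-ones block appears), so Σ_i C(r_i, 2) ≤ C(11, 2) = 55. By convexity Σ_i C(r_i, 2) ≥ 141·C(z/141, 2) = z(z − 141)/(2·141), giving z² − 141z − 141·11·10 ≤ 0 and hence z ≤ (1/2)[141 + √(19881 + 4·15510)] = (1/2)[141 + √81921] ≈ (1/2)(141 + 286.2184) = 213.6092.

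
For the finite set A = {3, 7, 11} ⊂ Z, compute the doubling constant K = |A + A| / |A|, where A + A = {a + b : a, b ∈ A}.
K = |A + A| / |A| = 5/3

Enumerate A + A = {a + b : a, b ∈ A}. With |A| = 3, there are |A|^2 = 9 ordered sum pairs; collecting distinct values, A + A = {6, 10, 14, 18, 22}, so |A + A| = 5. Thus K = 5/3. Here |A + A| = 2|A| − 1 = 5, the minimum possible — so K = 5/3 is minimal, which holds iff A is an arithmetic progression.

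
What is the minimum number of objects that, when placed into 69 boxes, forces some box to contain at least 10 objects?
n = (10 − 1)·69 + 1 = 622

By the generalised pigeonhole principle, to guarantee some box contains ≥ r objects we need more than (r − 1) · k objects total. Threshold: n = (r − 1) · k + 1. With r = 10 and k = 69: n = 9 · 69 + 1 = 621 + 1 = 622. For n = 621 = 9 · 69, we can put exactly 9 objects in every box, avoiding 10 in any single one — so 622 is tight.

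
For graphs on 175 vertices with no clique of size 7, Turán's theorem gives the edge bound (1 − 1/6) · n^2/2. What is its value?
Turán density bound = (5/6) · 175^2/2 = 153125/12 ≈ 12760.4167

Turán's theorem: ex(n, K_{r+1}) is achieved by the complete r-partite Turán graph T(n, r) with parts as balanced as possible, and is at most (1 − 1/r) · n^2/2. For r = 6, n = 175: the density bound is (5/6) · 30625/2 = 153125/12 ≈ 12760.4167. The integer-valued extremum is e(T(175, 6)) = 12760, which is strictly less than the density bound 153125/12 since 6 ∤ 175 (the parts of T(175, 6) cannot all be equal).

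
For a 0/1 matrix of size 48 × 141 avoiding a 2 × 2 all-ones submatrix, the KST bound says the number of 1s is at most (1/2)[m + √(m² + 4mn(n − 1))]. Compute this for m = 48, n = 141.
z(48, 141; 2, 2) ≤ (1/2)[48 + √(48² + 4·48·141·140)] = (1/2)[48 + √3792384] = 997.7022

Kővári–Sós–Turán: let r_1, ..., r_48 be the row sums and z = Σ r_i the total number of 1s. Each pair of columns can share at most one row with both entries 1 (else a 2×2 all-ones block appears), so Σ_i C(r_i, 2) ≤ C(141, 2) = 9870. By convexity Σ_i C(r_i, 2) ≥ 48·C(z/48, 2) = z(z − 48)/(2·48), giving z² − 48z − 48·141·140 ≤ 0 and hence z ≤ (1/2)[48 + √(2304 + 4·947520)] = (1/2)[48 + √3792384] ≈ (1/2)(48 + 1947.4044) = 997.7022.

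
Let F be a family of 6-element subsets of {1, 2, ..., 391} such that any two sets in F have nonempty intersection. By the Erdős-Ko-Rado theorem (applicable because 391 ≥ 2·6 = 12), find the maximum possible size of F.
max |F| = C(390, 5) = 73276203078

The Erdős-Ko-Rado theorem states: for n ≥ 2k, an intersecting family of k-subsets of an n-element set has size at most C(n − 1, k − 1), with equality for 'star' families {A ⊆ [n] : |A| = k, i ∈ A} (fix an element i). For n = 391, k = 6: C(390, 5) = 73276203078.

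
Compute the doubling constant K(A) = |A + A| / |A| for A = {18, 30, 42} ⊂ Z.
K = |A + A| / |A| = 5/3

Enumerate A + A = {a + b : a, b ∈ A}. With |A| = 3, there are |A|^2 = 9 ordered sum pairs; collecting distinct values, A + A = {36, 48, 60, 72, 84}, so |A + A| = 5. Thus K = 5/3. Here |A + A| = 2|A| − 1 = 5, the minimum possible — so K = 5/3 is minimal, which holds iff A is an arithmetic progression.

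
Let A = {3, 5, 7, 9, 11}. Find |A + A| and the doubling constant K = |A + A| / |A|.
K = |A + A| / |A| = 9/5

Enumerate A + A = {a + b : a, b ∈ A}. With |A| = 5, there are |A|^2 = 25 ordered sum pairs; collecting distinct values, A + A = {6, 8, 10, 12, 14, 16, 18, 20, 22}, so |A + A| = 9. Thus K = 9/5. Here |A + A| = 2|A| − 1 = 9, the minimum possible — so K = 9/5 is minimal, which holds iff A is an arithmetic progression.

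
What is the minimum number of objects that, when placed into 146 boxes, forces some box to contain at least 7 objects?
n = (7 − 1)·146 + 1 = 877

By the generalised pigeonhole principle, to guarantee some box contains ≥ r objects we need more than (r − 1) · k objects total. Threshold: n = (r − 1) · k + 1. With r = 7 and k = 146: n = 6 · 146 + 1 = 876 + 1 = 877. For n = 876 = 6 · 146, we can put exactly 6 objects in every box, avoiding 7 in any single one — so 877 is tight.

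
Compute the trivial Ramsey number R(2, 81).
R(2, 81) = 81

R(2, k) = k for all k ≥ 2: in a 2-colouring of K_k, either some edge is red (a red K_2) or all edges are blue (a blue K_k). And K_{80} coloured all-blue has no blue K_81, so R(2, 81) > 80. Hence R(2, 81) = 81.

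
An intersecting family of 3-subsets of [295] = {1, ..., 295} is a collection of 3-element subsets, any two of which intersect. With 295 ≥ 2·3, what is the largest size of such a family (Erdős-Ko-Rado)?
max |F| = C(294, 2) = 43071

The Erdős-Ko-Rado theorem states: for n ≥ 2k, an intersecting family of k-subsets of an n-element set has size at most C(n − 1, k − 1), with equality for 'star' families {A ⊆ [n] : |A| = k, i ∈ A} (fix an element i). For n = 295, k = 3: C(294, 2) = 43071.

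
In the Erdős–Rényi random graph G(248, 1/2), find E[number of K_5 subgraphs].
E[# K_5] = C(248, 5) · (1/2)^C(5, 2) = 7506861544 / 2^10 = 938357693/128 = 7330919.4765625

For each 5-subset S of vertices (there are C(248, 5) = 7506861544 such S), let X_S = 1 if S induces a K_5 (all C(5, 2) = 10 edges present). Then P(X_S = 1) = (1/2)^10 = 1/1024. By linearity of expectation, E[# K_5] = C(248, 5) · (1/2)^10 = 7506861544 / 1024 = 938357693/128 = 7330919.4765625.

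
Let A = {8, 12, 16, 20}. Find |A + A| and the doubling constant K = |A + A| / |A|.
K = |A + A| / |A| = 7/4

Enumerate A + A = {a + b : a, b ∈ A}. With |A| = 4, there are |A|^2 = 16 ordered sum pairs; collecting distinct values, A + A = {16, 20, 24, 28, 32, 36, 40}, so |A + A| = 7. Thus K = 7/4. Here |A + A| = 2|A| − 1 = 7, the minimum possible — so K = 7/4 is minimal, which holds iff A is an arithmetic progression.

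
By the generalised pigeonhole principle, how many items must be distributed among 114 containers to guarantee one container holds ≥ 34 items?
n = (34 − 1)·114 + 1 = 3763

By the generalised pigeonhole principle, to guarantee some box contains ≥ r objects we need more than (r − 1) · k objects total. Threshold: n = (r − 1) · k + 1. With r = 34 and k = 114: n = 33 · 114 + 1 = 3762 + 1 = 3763. For n = 3762 = 33 · 114, we can put exactly 33 objects in every box, avoiding 34 in any single one — so 3763 is tight.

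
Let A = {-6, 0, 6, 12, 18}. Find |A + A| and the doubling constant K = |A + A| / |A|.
K = |A + A| / |A| = 9/5

Enumerate A + A = {a + b : a, b ∈ A}. With |A| = 5, there are |A|^2 = 25 ordered sum pairs; collecting distinct values, A + A = {-12, -6, 0, 6, 12, 18, 24, 30, 36}, so |A + A| = 9. Thus K = 9/5. Here |A + A| = 2|A| − 1 = 9, the minimum possible — so K = 9/5 is minimal, which holds iff A is an arithmetic progression.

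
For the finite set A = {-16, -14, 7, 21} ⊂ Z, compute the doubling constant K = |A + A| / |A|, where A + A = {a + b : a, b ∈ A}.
K = |A + A| / |A| = 10/4 = 5/2

Enumerate A + A = {a + b : a, b ∈ A}. With |A| = 4, there are |A|^2 = 16 ordered sum pairs; collecting distinct values, A + A = {-32, -30, -28, -9, -7, 5, 7, 14, 28, 42}, so |A + A| = 10. Thus K = 10/4 = 5/2. For comparison, the minimum possible |A + A| over all 4-element sets is 2·4 − 1 = 7 (so min K = 7/4), attained only by arithmetic progressions.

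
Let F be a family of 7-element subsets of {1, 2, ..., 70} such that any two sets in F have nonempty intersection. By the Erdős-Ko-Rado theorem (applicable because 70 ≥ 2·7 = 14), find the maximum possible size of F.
max |F| = C(69, 6) = 119877472

The Erdős-Ko-Rado theorem states: for n ≥ 2k, an intersecting family of k-subsets of an n-element set has size at most C(n − 1, k − 1), with equality for 'star' families {A ⊆ [n] : |A| = k, i ∈ A} (fix an element i). For n = 70, k = 7: C(69, 6) = 119877472.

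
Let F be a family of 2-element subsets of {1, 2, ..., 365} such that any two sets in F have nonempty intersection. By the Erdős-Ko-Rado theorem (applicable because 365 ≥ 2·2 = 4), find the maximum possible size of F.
max |F| = C(364, 1) = 364

Erdős-Ko-Rado (1961): when n ≥ 2k, max |F| = C(n−1, k−1). The bound is attained by the star {A : i ∈ A} for any fixed i ∈ [n]. Here C(365−1, 2−1) = C(364, 1) = 364.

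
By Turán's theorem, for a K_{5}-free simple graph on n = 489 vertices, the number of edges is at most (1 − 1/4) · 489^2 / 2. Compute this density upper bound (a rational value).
Turán density bound = (3/4) · 489^2/2 = 717363/8 ≈ 89670.375

Turán's theorem: ex(n, K_{r+1}) is achieved by the complete r-partite Turán graph T(n, r) with parts as balanced as possible, and is at most (1 − 1/r) · n^2/2. For r = 4, n = 489: the density bound is (3/4) · 239121/2 = 717363/8 ≈ 89670.375. The integer-valued extremum is e(T(489, 4)) = 89670, which is strictly less than the density bound 717363/8 since 4 ∤ 489 (the parts of T(489, 4) cannot all be equal).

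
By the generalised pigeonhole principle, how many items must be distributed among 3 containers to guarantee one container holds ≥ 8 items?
n = (8 − 1)·3 + 1 = 22

By the generalised pigeonhole principle, to guarantee some box contains ≥ r objects we need more than (r − 1) · k objects total. Threshold: n = (r − 1) · k + 1. With r = 8 and k = 3: n = 7 · 3 + 1 = 21 + 1 = 22. For n = 21 = 7 · 3, we can put exactly 7 objects in every box, avoiding 8 in any single one — so 22 is tight.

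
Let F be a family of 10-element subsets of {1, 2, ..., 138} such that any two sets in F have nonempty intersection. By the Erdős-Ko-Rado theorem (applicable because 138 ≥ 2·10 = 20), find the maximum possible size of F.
max |F| = C(137, 9) = 35823246375345

Erdős-Ko-Rado (1961): when n ≥ 2k, max |F| = C(n−1, k−1). The bound is attained by the star {A : i ∈ A} for any fixed i ∈ [n]. Here C(138−1, 10−1) = C(137, 9) = 35823246375345.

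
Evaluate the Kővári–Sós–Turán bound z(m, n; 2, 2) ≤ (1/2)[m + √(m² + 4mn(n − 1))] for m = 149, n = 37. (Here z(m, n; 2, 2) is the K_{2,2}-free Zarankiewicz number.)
z(149, 37; 2, 2) ≤ (1/2)[149 + √(149² + 4·149·37·36)] = (1/2)[149 + √816073] = 526.1838

Kővári–Sós–Turán: let r_1, ..., r_149 be the row sums and z = Σ r_i the total number of 1s. Each pair of columns can share at most one row with both entries 1 (else a 2×2 all-ones block appears), so Σ_i C(r_i, 2) ≤ C(37, 2) = 666. By convexity Σ_i C(r_i, 2) ≥ 149·C(z/149, 2) = z(z − 149)/(2·149), giving z² − 149z − 149·37·36 ≤ 0 and hence z ≤ (1/2)[149 + √(22201 + 4·198468)] = (1/2)[149 + √816073] ≈ (1/2)(149 + 903.3676) = 526.1838.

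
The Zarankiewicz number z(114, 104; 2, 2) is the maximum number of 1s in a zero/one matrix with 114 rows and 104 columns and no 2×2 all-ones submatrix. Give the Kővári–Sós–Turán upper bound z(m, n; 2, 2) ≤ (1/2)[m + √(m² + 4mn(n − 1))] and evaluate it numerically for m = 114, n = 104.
z(114, 104; 2, 2) ≤ (1/2)[114 + √(114² + 4·114·104·103)] = (1/2)[114 + √4897668] = 1163.5338

Kővári–Sós–Turán: let r_1, ..., r_114 be the row sums and z = Σ r_i the total number of 1s. Each pair of columns can share at most one row with both entries 1 (else a 2×2 all-ones block appears), so Σ_i C(r_i, 2) ≤ C(104, 2) = 5356. By convexity Σ_i C(r_i, 2) ≥ 114·C(z/114, 2) = z(z − 114)/(2·114), giving z² − 114z − 114·104·103 ≤ 0 and hence z ≤ (1/2)[114 + √(12996 + 4·1221168)] = (1/2)[114 + √4897668] ≈ (1/2)(114 + 2213.0676) = 1163.5338.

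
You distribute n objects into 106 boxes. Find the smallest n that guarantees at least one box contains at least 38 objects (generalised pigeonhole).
n = (38 − 1)·106 + 1 = 3923

By the generalised pigeonhole principle, to guarantee some box contains ≥ r objects we need more than (r − 1) · k objects total. Threshold: n = (r − 1) · k + 1. With r = 38 and k = 106: n = 37 · 106 + 1 = 3922 + 1 = 3923. For n = 3922 = 37 · 106, we can put exactly 37 objects in every box, avoiding 38 in any single one — so 3923 is tight.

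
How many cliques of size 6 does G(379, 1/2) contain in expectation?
E[# K_6] = C(379, 6) · (1/2)^C(6, 2) = 3955765864050 / 2^15 = 1977882932025/16384 ≈ 120720393.800354

For each 6-subset S of vertices (there are C(379, 6) = 3955765864050 such S), let X_S = 1 if S induces a K_6 (all C(6, 2) = 15 edges present). Then P(X_S = 1) = (1/2)^15 = 1/32768. By linearity of expectation, E[# K_6] = C(379, 6) · (1/2)^15 = 3955765864050 / 32768 = 1977882932025/16384 ≈ 120720393.800354.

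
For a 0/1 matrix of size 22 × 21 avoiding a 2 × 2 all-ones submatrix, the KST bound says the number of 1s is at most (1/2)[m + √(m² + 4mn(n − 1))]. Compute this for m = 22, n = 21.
z(22, 21; 2, 2) ≤ (1/2)[22 + √(22² + 4·22·21·20)] = (1/2)[22 + √37444] = 107.7523

Kővári–Sós–Turán: let r_1, ..., r_22 be the row sums and z = Σ r_i the total number of 1s. Each pair of columns can share at most one row with both entries 1 (else a 2×2 all-ones block appears), so Σ_i C(r_i, 2) ≤ C(21, 2) = 210. By convexity Σ_i C(r_i, 2) ≥ 22·C(z/22, 2) = z(z − 22)/(2·22), giving z² − 22z − 22·21·20 ≤ 0 and hence z ≤ (1/2)[22 + √(484 + 4·9240)] = (1/2)[22 + √37444] ≈ (1/2)(22 + 193.5045) = 107.7523.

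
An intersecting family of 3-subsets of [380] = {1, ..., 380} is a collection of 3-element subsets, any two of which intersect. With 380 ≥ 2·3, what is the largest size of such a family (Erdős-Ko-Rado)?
max |F| = C(379, 2) = 71631

Erdős-Ko-Rado (1961): when n ≥ 2k, max |F| = C(n−1, k−1). The bound is attained by the star {A : i ∈ A} for any fixed i ∈ [n]. Here C(380−1, 3−1) = C(379, 2) = 71631.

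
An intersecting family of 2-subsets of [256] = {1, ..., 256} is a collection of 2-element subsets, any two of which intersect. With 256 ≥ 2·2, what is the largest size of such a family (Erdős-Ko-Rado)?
max |F| = C(255, 1) = 255

Erdős-Ko-Rado (1961): when n ≥ 2k, max |F| = C(n−1, k−1). The bound is attained by the star {A : i ∈ A} for any fixed i ∈ [n]. Here C(256−1, 2−1) = C(255, 1) = 255.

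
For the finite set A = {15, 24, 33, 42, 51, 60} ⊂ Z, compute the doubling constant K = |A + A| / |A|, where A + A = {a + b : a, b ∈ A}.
K = |A + A| / |A| = 11/6

Enumerate A + A = {a + b : a, b ∈ A}. With |A| = 6, there are |A|^2 = 36 ordered sum pairs; collecting distinct values, A + A = {30, 39, 48, 57, 66, 75, 84, 93, 102, 111, 120}, so |A + A| = 11. Thus K = 11/6. Here |A + A| = 2|A| − 1 = 11, the minimum possible — so K = 11/6 is minimal, which holds iff A is an arithmetic progression.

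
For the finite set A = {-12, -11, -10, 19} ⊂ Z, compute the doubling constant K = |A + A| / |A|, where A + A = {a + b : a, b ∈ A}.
K = |A + A| / |A| = 9/4

Enumerate A + A = {a + b : a, b ∈ A}. With |A| = 4, there are |A|^2 = 16 ordered sum pairs; collecting distinct values, A + A = {-24, -23, -22, -21, -20, 7, 8, 9, 38}, so |A + A| = 9. Thus K = 9/4. For comparison, the minimum possible |A + A| over all 4-element sets is 2·4 − 1 = 7 (so min K = 7/4), attained only by arithmetic progressions.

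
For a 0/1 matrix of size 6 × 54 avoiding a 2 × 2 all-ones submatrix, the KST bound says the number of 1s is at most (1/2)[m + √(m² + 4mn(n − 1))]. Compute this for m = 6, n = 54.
z(6, 54; 2, 2) ≤ (1/2)[6 + √(6² + 4·6·54·53)] = (1/2)[6 + √68724] = 134.0763

Kővári–Sós–Turán: let r_1, ..., r_6 be the row sums and z = Σ r_i the total number of 1s. Each pair of columns can share at most one row with both entries 1 (else a 2×2 all-ones block appears), so Σ_i C(r_i, 2) ≤ C(54, 2) = 1431. By convexity Σ_i C(r_i, 2) ≥ 6·C(z/6, 2) = z(z − 6)/(2·6), giving z² − 6z − 6·54·53 ≤ 0 and hence z ≤ (1/2)[6 + √(36 + 4·17172)] = (1/2)[6 + √68724] ≈ (1/2)(6 + 262.1526) = 134.0763.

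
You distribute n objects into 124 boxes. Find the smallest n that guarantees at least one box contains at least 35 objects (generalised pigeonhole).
n = (35 − 1)·124 + 1 = 4217

By the generalised pigeonhole principle, to guarantee some box contains ≥ r objects we need more than (r − 1) · k objects total. Threshold: n = (r − 1) · k + 1. With r = 35 and k = 124: n = 34 · 124 + 1 = 4216 + 1 = 4217. For n = 4216 = 34 · 124, we can put exactly 34 objects in every box, avoiding 35 in any single one — so 4217 is tight.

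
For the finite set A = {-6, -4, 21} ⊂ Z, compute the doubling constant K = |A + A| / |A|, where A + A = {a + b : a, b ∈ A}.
K = |A + A| / |A| = 6/3 = 2

Enumerate A + A = {a + b : a, b ∈ A}. With |A| = 3, there are |A|^2 = 9 ordered sum pairs; collecting distinct values, A + A = {-12, -10, -8, 15, 17, 42}, so |A + A| = 6. Thus K = 6/3 = 2. For comparison, the minimum possible |A + A| over all 3-element sets is 2·3 − 1 = 5 (so min K = 5/3), attained only by arithmetic progressions.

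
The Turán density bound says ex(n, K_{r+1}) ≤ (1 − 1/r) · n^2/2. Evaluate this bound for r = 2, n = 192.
Turán density bound = (1/2) · 192^2/2 = 9216

Turán's theorem: ex(n, K_{r+1}) is achieved by the complete r-partite Turán graph T(n, r) with parts as balanced as possible, and is at most (1 − 1/r) · n^2/2. For r = 2, n = 192: the density bound is (1/2) · 36864/2 = 9216. Since 2 ∣ 192, the Turán graph T(192, 2) has parts of equal size 96, and its edge count e(T(192, 2)) = 9216 attains the density bound exactly.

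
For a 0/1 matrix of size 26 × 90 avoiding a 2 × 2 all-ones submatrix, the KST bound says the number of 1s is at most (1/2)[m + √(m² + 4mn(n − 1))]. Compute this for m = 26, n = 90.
z(26, 90; 2, 2) ≤ (1/2)[26 + √(26² + 4·26·90·89)] = (1/2)[26 + √833716] = 469.5403

Kővári–Sós–Turán: let r_1, ..., r_26 be the row sums and z = Σ r_i the total number of 1s. Each pair of columns can share at most one row with both entries 1 (else a 2×2 all-ones block appears), so Σ_i C(r_i, 2) ≤ C(90, 2) = 4005. By convexity Σ_i C(r_i, 2) ≥ 26·C(z/26, 2) = z(z − 26)/(2·26), giving z² − 26z − 26·90·89 ≤ 0 and hence z ≤ (1/2)[26 + √(676 + 4·208260)] = (1/2)[26 + √833716] ≈ (1/2)(26 + 913.0805) = 469.5403.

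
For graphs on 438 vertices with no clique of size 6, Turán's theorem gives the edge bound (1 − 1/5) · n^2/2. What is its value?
Turán density bound = (4/5) · 438^2/2 = 383688/5 ≈ 76737.6

Turán's theorem: ex(n, K_{r+1}) is achieved by the complete r-partite Turán graph T(n, r) with parts as balanced as possible, and is at most (1 − 1/r) · n^2/2. For r = 5, n = 438: the density bound is (4/5) · 191844/2 = 383688/5 ≈ 76737.6. The integer-valued extremum is e(T(438, 5)) = 76737, which is strictly less than the density bound 383688/5 since 5 ∤ 438 (the parts of T(438, 5) cannot all be equal).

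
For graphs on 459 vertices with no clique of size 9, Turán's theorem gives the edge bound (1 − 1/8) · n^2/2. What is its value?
Turán density bound = (7/8) · 459^2/2 = 1474767/16 ≈ 92172.9375

Turán's theorem: ex(n, K_{r+1}) is achieved by the complete r-partite Turán graph T(n, r) with parts as balanced as possible, and is at most (1 − 1/r) · n^2/2. For r = 8, n = 459: the density bound is (7/8) · 210681/2 = 1474767/16 ≈ 92172.9375. The integer-valued extremum is e(T(459, 8)) = 92172, which is strictly less than the density bound 1474767/16 since 8 ∤ 459 (the parts of T(459, 8) cannot all be equal).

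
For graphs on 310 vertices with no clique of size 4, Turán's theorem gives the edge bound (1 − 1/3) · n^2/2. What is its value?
Turán density bound = (2/3) · 310^2/2 = 96100/3 ≈ 32033.3333

Turán's theorem: ex(n, K_{r+1}) is achieved by the complete r-partite Turán graph T(n, r) with parts as balanced as possible, and is at most (1 − 1/r) · n^2/2. For r = 3, n = 310: the density bound is (2/3) · 96100/2 = 96100/3 ≈ 32033.3333. The integer-valued extremum is e(T(310, 3)) = 32033, which is strictly less than the density bound 96100/3 since 3 ∤ 310 (the parts of T(310, 3) cannot all be equal).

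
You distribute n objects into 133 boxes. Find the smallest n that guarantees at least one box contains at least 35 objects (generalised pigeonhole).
n = (35 − 1)·133 + 1 = 4523

By the generalised pigeonhole principle, to guarantee some box contains ≥ r objects we need more than (r − 1) · k objects total. Threshold: n = (r − 1) · k + 1. With r = 35 and k = 133: n = 34 · 133 + 1 = 4522 + 1 = 4523. For n = 4522 = 34 · 133, we can put exactly 34 objects in every box, avoiding 35 in any single one — so 4523 is tight.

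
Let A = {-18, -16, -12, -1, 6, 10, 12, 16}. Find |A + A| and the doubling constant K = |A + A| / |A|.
K = |A + A| / |A| = 30/8 = 15/4

Enumerate A + A = {a + b : a, b ∈ A}. With |A| = 8, there are |A|^2 = 64 ordered sum pairs; collecting distinct values, A + A = {-36, -34, -32, -30, -28, -24, -19, -17, -13, -12, -10, -8, -6, -4, -2, 0, 4, 5, 9, 11, 12, 15, 16, 18, 20, 22, 24, 26, 28, 32}, so |A + A| = 30. Thus K = 30/8 = 15/4. For comparison, the minimum possible |A + A| over all 8-element sets is 2·8 − 1 = 15 (so min K = 15/8), attained only by arithmetic progressions.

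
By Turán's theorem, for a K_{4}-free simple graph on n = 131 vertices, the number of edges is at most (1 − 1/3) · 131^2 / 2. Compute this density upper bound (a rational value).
Turán density bound = (2/3) · 131^2/2 = 17161/3 ≈ 5720.3333

Turán's theorem: ex(n, K_{r+1}) is achieved by the complete r-partite Turán graph T(n, r) with parts as balanced as possible, and is at most (1 − 1/r) · n^2/2. For r = 3, n = 131: the density bound is (2/3) · 17161/2 = 17161/3 ≈ 5720.3333. The integer-valued extremum is e(T(131, 3)) = 5720, which is strictly less than the density bound 17161/3 since 3 ∤ 131 (the parts of T(131, 3) cannot all be equal).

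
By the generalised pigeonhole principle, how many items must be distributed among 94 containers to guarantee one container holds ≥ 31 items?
n = (31 − 1)·94 + 1 = 2821

By the generalised pigeonhole principle, to guarantee some box contains ≥ r objects we need more than (r − 1) · k objects total. Threshold: n = (r − 1) · k + 1. With r = 31 and k = 94: n = 30 · 94 + 1 = 2820 + 1 = 2821. For n = 2820 = 30 · 94, we can put exactly 30 objects in every box, avoiding 31 in any single one — so 2821 is tight.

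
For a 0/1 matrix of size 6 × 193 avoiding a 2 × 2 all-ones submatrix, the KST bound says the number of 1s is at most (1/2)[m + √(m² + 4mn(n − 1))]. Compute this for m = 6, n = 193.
z(6, 193; 2, 2) ≤ (1/2)[6 + √(6² + 4·6·193·192)] = (1/2)[6 + √889380] = 474.5347

Kővári–Sós–Turán: let r_1, ..., r_6 be the row sums and z = Σ r_i the total number of 1s. Each pair of columns can share at most one row with both entries 1 (else a 2×2 all-ones block appears), so Σ_i C(r_i, 2) ≤ C(193, 2) = 18528. By convexity Σ_i C(r_i, 2) ≥ 6·C(z/6, 2) = z(z − 6)/(2·6), giving z² − 6z − 6·193·192 ≤ 0 and hence z ≤ (1/2)[6 + √(36 + 4·222336)] = (1/2)[6 + √889380] ≈ (1/2)(6 + 943.0695) = 474.5347.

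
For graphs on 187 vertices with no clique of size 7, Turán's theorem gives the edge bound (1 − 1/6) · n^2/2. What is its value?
Turán density bound = (5/6) · 187^2/2 = 174845/12 ≈ 14570.4167

Turán's theorem: ex(n, K_{r+1}) is achieved by the complete r-partite Turán graph T(n, r) with parts as balanced as possible, and is at most (1 − 1/r) · n^2/2. For r = 6, n = 187: the density bound is (5/6) · 34969/2 = 174845/12 ≈ 14570.4167. The integer-valued extremum is e(T(187, 6)) = 14570, which is strictly less than the density bound 174845/12 since 6 ∤ 187 (the parts of T(187, 6) cannot all be equal).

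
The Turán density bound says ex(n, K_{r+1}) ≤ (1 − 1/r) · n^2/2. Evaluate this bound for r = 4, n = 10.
Turán density bound = (3/4) · 10^2/2 = 75/2 ≈ 37.5

Turán's theorem: ex(n, K_{r+1}) is achieved by the complete r-partite Turán graph T(n, r) with parts as balanced as possible, and is at most (1 − 1/r) · n^2/2. For r = 4, n = 10: the density bound is (3/4) · 100/2 = 75/2 ≈ 37.5. The integer-valued extremum is e(T(10, 4)) = 37, which is strictly less than the density bound 75/2 since 4 ∤ 10 (the parts of T(10, 4) cannot all be equal).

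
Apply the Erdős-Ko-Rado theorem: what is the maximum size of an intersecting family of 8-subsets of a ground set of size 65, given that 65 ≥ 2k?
max |F| = C(64, 7) = 621216192

Erdős-Ko-Rado (1961): when n ≥ 2k, max |F| = C(n−1, k−1). The bound is attained by the star {A : i ∈ A} for any fixed i ∈ [n]. Here C(65−1, 8−1) = C(64, 7) = 621216192.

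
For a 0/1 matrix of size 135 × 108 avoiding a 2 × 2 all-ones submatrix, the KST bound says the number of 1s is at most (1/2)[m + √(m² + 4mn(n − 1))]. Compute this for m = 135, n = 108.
z(135, 108; 2, 2) ≤ (1/2)[135 + √(135² + 4·135·108·107)] = (1/2)[135 + √6258465] = 1318.3462

Kővári–Sós–Turán: let r_1, ..., r_135 be the row sums and z = Σ r_i the total number of 1s. Each pair of columns can share at most one row with both entries 1 (else a 2×2 all-ones block appears), so Σ_i C(r_i, 2) ≤ C(108, 2) = 5778. By convexity Σ_i C(r_i, 2) ≥ 135·C(z/135, 2) = z(z − 135)/(2·135), giving z² − 135z − 135·108·107 ≤ 0 and hence z ≤ (1/2)[135 + √(18225 + 4·1560060)] = (1/2)[135 + √6258465] ≈ (1/2)(135 + 2501.6924) = 1318.3462.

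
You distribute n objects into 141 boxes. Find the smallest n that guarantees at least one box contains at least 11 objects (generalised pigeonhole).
n = (11 − 1)·141 + 1 = 1411

By the generalised pigeonhole principle, to guarantee some box contains ≥ r objects we need more than (r − 1) · k objects total. Threshold: n = (r − 1) · k + 1. With r = 11 and k = 141: n = 10 · 141 + 1 = 1410 + 1 = 1411. For n = 1410 = 10 · 141, we can put exactly 10 objects in every box, avoiding 11 in any single one — so 1411 is tight.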